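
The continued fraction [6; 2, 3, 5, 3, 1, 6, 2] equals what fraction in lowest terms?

14479/2251

Using pₖ = aₖpₖ₋₁ + pₖ₋₂ and qₖ = aₖqₖ₋₁ + qₖ₋₂:
  k=0: a=6, p=6, q=1
  k=1: a=2, p=13, q=2
  k=2: a=3, p=45, q=7
  k=3: a=5, p=238, q=37
  k=4: a=3, p=759, q=118
  k=5: a=1, p=997, q=155
  k=6: a=6, p=6741, q=1048
  k=7: a=2, p=14479, q=2251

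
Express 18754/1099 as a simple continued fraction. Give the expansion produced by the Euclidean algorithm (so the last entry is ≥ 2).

[17; 15, 2, 11, 3]

18754 = 17*1099 + 71
1099 = 15*71 + 34
71 = 2*34 + 3
34 = 11*3 + 1
3 = 3*1 + 0  (stop)
So 18754/1099 = [17; 15, 2, 11, 3].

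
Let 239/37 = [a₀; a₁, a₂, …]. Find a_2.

5

239 = 6·37 + 17   →  a_0 = 6
37 = 2·17 + 3   →  a_1 = 2
17 = 5·3 + 2   →  a_2 = 5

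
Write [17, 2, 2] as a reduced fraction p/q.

Fold from the inside: start with 2/1.
  2 + 1/2 = 5/2
  17 + 2/5 = 87/5

87/5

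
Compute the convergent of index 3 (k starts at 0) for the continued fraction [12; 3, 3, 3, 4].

406/33

Using pₖ = aₖpₖ₋₁ + pₖ₋₂, qₖ = aₖqₖ₋₁ + qₖ₋₂ (with p₋₁=1, p₋₂=0, q₋₁=0, q₋₂=1):
  k=0: a=12, p=12, q=1
  k=1: a=3, p=37, q=3
  k=2: a=3, p=123, q=10
  k=3: a=3, p=406, q=33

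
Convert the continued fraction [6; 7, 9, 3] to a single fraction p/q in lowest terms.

Using pₖ = aₖpₖ₋₁ + pₖ₋₂ and qₖ = aₖqₖ₋₁ + qₖ₋₂:
  k=0: a=6, p=6, q=1
  k=1: a=7, p=43, q=7
  k=2: a=9, p=393, q=64
  k=3: a=3, p=1222, q=199

1222/199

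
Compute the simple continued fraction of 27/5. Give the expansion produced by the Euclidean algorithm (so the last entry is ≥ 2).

[5; 2, 2]

27 = 5·5 + 2
5 = 2·2 + 1
2 = 2·1 + 0  (stop)
So 27/5 = [5; 2, 2].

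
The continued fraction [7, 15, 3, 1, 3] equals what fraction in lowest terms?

1618/229

Using pₖ = aₖpₖ₋₁ + pₖ₋₂ and qₖ = aₖqₖ₋₁ + qₖ₋₂:
  k=0: a=7, p=7, q=1
  k=1: a=15, p=106, q=15
  k=2: a=3, p=325, q=46
  k=3: a=1, p=431, q=61
  k=4: a=3, p=1618, q=229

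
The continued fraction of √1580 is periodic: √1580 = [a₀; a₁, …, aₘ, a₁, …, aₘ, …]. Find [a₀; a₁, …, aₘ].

a₀ = ⌊√1580⌋ = 39.
With m₀=0, d₀=1 and mₖ₊₁ = dₖaₖ − mₖ, dₖ₊₁ = (n − mₖ₊₁²)/dₖ, aₖ₊₁ = ⌊(a₀+mₖ₊₁)/dₖ₊₁⌋:
  k=1: m=39, d=59, a=1
  k=2: m=20, d=20, a=2
  k=3: m=20, d=59, a=1
  k=4: m=39, d=1, a=78
d=1 and a=2a₀=78 at k=4, so the next step gives (m, d) = (39, 59) again — its k=1 value — and the period has length 4.

[39; 1, 2, 1, 78]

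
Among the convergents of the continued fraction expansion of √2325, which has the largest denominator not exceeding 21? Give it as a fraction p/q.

√2325 = [48; 4, 1, 1, 2, 1, 1, 4, 96, …] (period length 8).
Convergents:
  p_0/q_0 = 48/1
  p_1/q_1 = 193/4
  p_2/q_2 = 241/5
  p_3/q_3 = 434/9
  p_4/q_4 = 1109/23
q_3 = 9 ≤ 21 < 23 = q_4, so the answer is 434/9.

434/9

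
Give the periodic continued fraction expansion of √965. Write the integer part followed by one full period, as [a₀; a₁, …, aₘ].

[31; 15, 1, 1, 15, 62]

a₀ = ⌊√965⌋ = 31.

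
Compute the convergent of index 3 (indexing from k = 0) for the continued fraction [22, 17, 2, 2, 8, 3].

1919/87

Using pₖ = aₖpₖ₋₁ + pₖ₋₂, qₖ = aₖqₖ₋₁ + qₖ₋₂ (with p₋₁=1, p₋₂=0, q₋₁=0, q₋₂=1):
  k=0: a=22, p=22, q=1
  k=1: a=17, p=375, q=17
  k=2: a=2, p=772, q=35
  k=3: a=2, p=1919, q=87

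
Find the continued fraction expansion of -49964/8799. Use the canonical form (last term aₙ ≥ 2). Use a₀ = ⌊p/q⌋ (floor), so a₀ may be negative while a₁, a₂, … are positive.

[-6; 3, 9, 6, 3, 3, 1, 3]

-49964 = -6*8799 + 2830
8799 = 3*2830 + 309
2830 = 9*309 + 49
309 = 6*49 + 15
49 = 3*15 + 4
15 = 3*4 + 3
4 = 1*3 + 1
3 = 3*1 + 0  (stop)
So -49964/8799 = [-6; 3, 9, 6, 3, 3, 1, 3].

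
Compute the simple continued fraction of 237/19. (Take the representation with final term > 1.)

[12; 2, 9]

237 = 12*19 + 9
19 = 2*9 + 1
9 = 9*1 + 0  (stop)
So 237/19 = [12; 2, 9].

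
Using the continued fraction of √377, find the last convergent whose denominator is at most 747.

8951/461

√377 = [19; 2, 2, 2, 38, …] (period length 4).
Convergents:
  p_0/q_0 = 19/1
  p_1/q_1 = 39/2
  p_2/q_2 = 97/5
  p_3/q_3 = 233/12
  p_4/q_4 = 8951/461
  p_5/q_5 = 18135/934
q_4 = 461 ≤ 747 < 934 = q_5, so the answer is 8951/461.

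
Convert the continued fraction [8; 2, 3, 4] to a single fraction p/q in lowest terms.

Fold from the inside: start with 4/1.
  3 + 1/4 = 13/4
  2 + 4/13 = 30/13
  8 + 13/30 = 253/30

253/30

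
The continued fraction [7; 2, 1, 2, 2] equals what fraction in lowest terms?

Fold from the inside: start with 2/1.
  2 + 1/2 = 5/2
  1 + 2/5 = 7/5
  2 + 5/7 = 19/7
  7 + 7/19 = 140/19

140/19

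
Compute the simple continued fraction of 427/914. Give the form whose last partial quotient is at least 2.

[0; 2, 7, 8, 1, 1, 3]

427 = 0*914 + 427
914 = 2*427 + 60
427 = 7*60 + 7
60 = 8*7 + 4
7 = 1*4 + 3
4 = 1*3 + 1
3 = 3*1 + 0  (stop)
So 427/914 = [0; 2, 7, 8, 1, 1, 3].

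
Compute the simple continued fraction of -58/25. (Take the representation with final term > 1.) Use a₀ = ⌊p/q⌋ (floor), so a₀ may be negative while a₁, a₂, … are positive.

-58 = -3·25 + 17
25 = 1·17 + 8
17 = 2·8 + 1
8 = 8·1 + 0  (stop)
So -58/25 = [-3; 1, 2, 8].

[-3; 1, 2, 8]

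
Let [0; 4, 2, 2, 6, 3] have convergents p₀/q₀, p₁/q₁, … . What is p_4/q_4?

32/141

Using pₖ = aₖpₖ₋₁ + pₖ₋₂, qₖ = aₖqₖ₋₁ + qₖ₋₂ (with p₋₁=1, p₋₂=0, q₋₁=0, q₋₂=1):
  k=0: a=0, p=0, q=1
  k=1: a=4, p=1, q=4
  k=2: a=2, p=2, q=9
  k=3: a=2, p=5, q=22
  k=4: a=6, p=32, q=141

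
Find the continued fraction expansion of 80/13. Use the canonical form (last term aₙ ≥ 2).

[6; 6, 2]

80 = 6·13 + 2
13 = 6·2 + 1
2 = 2·1 + 0  (stop)
So 80/13 = [6; 6, 2].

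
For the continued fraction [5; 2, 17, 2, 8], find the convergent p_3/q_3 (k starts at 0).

395/72

Using pₖ = aₖpₖ₋₁ + pₖ₋₂, qₖ = aₖqₖ₋₁ + qₖ₋₂ (with p₋₁=1, p₋₂=0, q₋₁=0, q₋₂=1):
  k=0: a=5, p=5, q=1
  k=1: a=2, p=11, q=2
  k=2: a=17, p=192, q=35
  k=3: a=2, p=395, q=72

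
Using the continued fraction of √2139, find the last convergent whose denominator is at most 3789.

√2139 = [46; 4, 92, …] (period length 2).
Convergents:
  p_0/q_0 = 46/1
  p_1/q_1 = 185/4
  p_2/q_2 = 17066/369
  p_3/q_3 = 68449/1480
  p_4/q_4 = 6314374/136529
q_3 = 1480 ≤ 3789 < 136529 = q_4, so the answer is 68449/1480.

68449/1480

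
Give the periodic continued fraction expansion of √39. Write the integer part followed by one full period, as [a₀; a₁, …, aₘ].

[6; 4, 12]

a₀ = ⌊√39⌋ = 6.
With m₀=0, d₀=1 and mₖ₊₁ = dₖaₖ − mₖ, dₖ₊₁ = (n − mₖ₊₁²)/dₖ, aₖ₊₁ = ⌊(a₀+mₖ₊₁)/dₖ₊₁⌋:
  k=1: m=6, d=3, a=4
  k=2: m=6, d=1, a=12
d=1 and a=2a₀=12 at k=2, so the next step gives (m, d) = (6, 3) again — its k=1 value — and the period has length 2.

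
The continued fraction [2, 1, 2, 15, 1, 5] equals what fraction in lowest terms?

778/291

Using pₖ = aₖpₖ₋₁ + pₖ₋₂ and qₖ = aₖqₖ₋₁ + qₖ₋₂:
  k=0: a=2, p=2, q=1
  k=1: a=1, p=3, q=1
  k=2: a=2, p=8, q=3
  k=3: a=15, p=123, q=46
  k=4: a=1, p=131, q=49
  k=5: a=5, p=778, q=291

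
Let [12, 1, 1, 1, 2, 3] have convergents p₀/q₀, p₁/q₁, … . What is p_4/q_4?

Using pₖ = aₖpₖ₋₁ + pₖ₋₂, qₖ = aₖqₖ₋₁ + qₖ₋₂ (with p₋₁=1, p₋₂=0, q₋₁=0, q₋₂=1):
  k=0: a=12, p=12, q=1
  k=1: a=1, p=13, q=1
  k=2: a=1, p=25, q=2
  k=3: a=1, p=38, q=3
  k=4: a=2, p=101, q=8

101/8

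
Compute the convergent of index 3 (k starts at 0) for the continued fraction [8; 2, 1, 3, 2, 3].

92/11

Using pₖ = aₖpₖ₋₁ + pₖ₋₂, qₖ = aₖqₖ₋₁ + qₖ₋₂ (with p₋₁=1, p₋₂=0, q₋₁=0, q₋₂=1):
  k=0: a=8, p=8, q=1
  k=1: a=2, p=17, q=2
  k=2: a=1, p=25, q=3
  k=3: a=3, p=92, q=11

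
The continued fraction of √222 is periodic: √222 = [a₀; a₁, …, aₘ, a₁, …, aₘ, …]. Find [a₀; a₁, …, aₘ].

a₀ = ⌊√222⌋ = 14.
With m₀=0, d₀=1 and mₖ₊₁ = dₖaₖ − mₖ, dₖ₊₁ = (n − mₖ₊₁²)/dₖ, aₖ₊₁ = ⌊(a₀+mₖ₊₁)/dₖ₊₁⌋:
  k=1: m=14, d=26, a=1
  k=2: m=12, d=3, a=8
  k=3: m=12, d=26, a=1
  k=4: m=14, d=1, a=28
d=1 and a=2a₀=28 at k=4, so the next step gives (m, d) = (14, 26) again — its k=1 value — and the period has length 4.

[14; 1, 8, 1, 28]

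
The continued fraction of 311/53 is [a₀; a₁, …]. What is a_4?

1

311 = 5·53 + 46   →  a_0 = 5
53 = 1·46 + 7   →  a_1 = 1
46 = 6·7 + 4   →  a_2 = 6
7 = 1·4 + 3   →  a_3 = 1
4 = 1·3 + 1   →  a_4 = 1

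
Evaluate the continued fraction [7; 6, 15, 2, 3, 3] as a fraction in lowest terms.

Fold from the inside: start with 3/1.
  3 + 1/3 = 10/3
  2 + 3/10 = 23/10
  15 + 10/23 = 355/23
  6 + 23/355 = 2153/355
  7 + 355/2153 = 15426/2153

15426/2153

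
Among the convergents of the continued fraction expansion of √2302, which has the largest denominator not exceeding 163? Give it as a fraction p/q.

2303/48

√2302 = [47; 1, 46, 1, 94, …] (period length 4).
Convergents:
  p_0/q_0 = 47/1
  p_1/q_1 = 48/1
  p_2/q_2 = 2255/47
  p_3/q_3 = 2303/48
  p_4/q_4 = 218737/4559
q_3 = 48 ≤ 163 < 4559 = q_4, so the answer is 2303/48.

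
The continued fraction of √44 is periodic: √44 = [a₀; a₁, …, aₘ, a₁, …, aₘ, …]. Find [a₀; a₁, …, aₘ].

[6; 1, 1, 1, 2, 1, 1, 1, 12]

a₀ = ⌊√44⌋ = 6.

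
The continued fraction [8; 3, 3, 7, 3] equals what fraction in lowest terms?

Fold from the inside: start with 3/1.
  7 + 1/3 = 22/3
  3 + 3/22 = 69/22
  3 + 22/69 = 229/69
  8 + 69/229 = 1901/229

1901/229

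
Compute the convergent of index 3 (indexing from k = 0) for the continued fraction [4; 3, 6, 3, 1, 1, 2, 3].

259/60

Using pₖ = aₖpₖ₋₁ + pₖ₋₂, qₖ = aₖqₖ₋₁ + qₖ₋₂ (with p₋₁=1, p₋₂=0, q₋₁=0, q₋₂=1):
  k=0: a=4, p=4, q=1
  k=1: a=3, p=13, q=3
  k=2: a=6, p=82, q=19
  k=3: a=3, p=259, q=60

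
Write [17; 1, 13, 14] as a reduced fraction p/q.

Using pₖ = aₖpₖ₋₁ + pₖ₋₂ and qₖ = aₖqₖ₋₁ + qₖ₋₂:
  k=0: a=17, p=17, q=1
  k=1: a=1, p=18, q=1
  k=2: a=13, p=251, q=14
  k=3: a=14, p=3532, q=197

3532/197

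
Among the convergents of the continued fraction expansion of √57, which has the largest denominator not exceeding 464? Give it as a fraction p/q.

√57 = [7; 1, 1, 4, 1, 1, 14, …] (period length 6).
Convergents:
  p_0/q_0 = 7/1
  p_1/q_1 = 8/1
  p_2/q_2 = 15/2
  p_3/q_3 = 68/9
  p_4/q_4 = 83/11
  p_5/q_5 = 151/20
  p_6/q_6 = 2197/291
  p_7/q_7 = 2348/311
  p_8/q_8 = 4545/602
q_7 = 311 ≤ 464 < 602 = q_8, so the answer is 2348/311.

2348/311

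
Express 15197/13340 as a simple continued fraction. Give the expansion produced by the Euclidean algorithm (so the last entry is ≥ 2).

[1; 7, 5, 2, 4, 9, 4]

15197 = 1·13340 + 1857
13340 = 7·1857 + 341
1857 = 5·341 + 152
341 = 2·152 + 37
152 = 4·37 + 4
37 = 9·4 + 1
4 = 4·1 + 0  (stop)
So 15197/13340 = [1; 7, 5, 2, 4, 9, 4].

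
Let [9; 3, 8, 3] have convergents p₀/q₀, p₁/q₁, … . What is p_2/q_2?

Using pₖ = aₖpₖ₋₁ + pₖ₋₂, qₖ = aₖqₖ₋₁ + qₖ₋₂ (with p₋₁=1, p₋₂=0, q₋₁=0, q₋₂=1):
  k=0: a=9, p=9, q=1
  k=1: a=3, p=28, q=3
  k=2: a=8, p=233, q=25

233/25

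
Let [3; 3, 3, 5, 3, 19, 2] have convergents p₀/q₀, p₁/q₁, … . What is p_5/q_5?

Using pₖ = aₖpₖ₋₁ + pₖ₋₂, qₖ = aₖqₖ₋₁ + qₖ₋₂ (with p₋₁=1, p₋₂=0, q₋₁=0, q₋₂=1):
  k=0: a=3, p=3, q=1
  k=1: a=3, p=10, q=3
  k=2: a=3, p=33, q=10
  k=3: a=5, p=175, q=53
  k=4: a=3, p=558, q=169
  k=5: a=19, p=10777, q=3264

10777/3264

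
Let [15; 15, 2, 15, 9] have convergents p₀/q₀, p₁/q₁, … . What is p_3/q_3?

7231/480

Using pₖ = aₖpₖ₋₁ + pₖ₋₂, qₖ = aₖqₖ₋₁ + qₖ₋₂ (with p₋₁=1, p₋₂=0, q₋₁=0, q₋₂=1):
  k=0: a=15, p=15, q=1
  k=1: a=15, p=226, q=15
  k=2: a=2, p=467, q=31
  k=3: a=15, p=7231, q=480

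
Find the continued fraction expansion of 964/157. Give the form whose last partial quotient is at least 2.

964 = 6×157 + 22
157 = 7×22 + 3
22 = 7×3 + 1
3 = 3×1 + 0  (stop)
So 964/157 = [6; 7, 7, 3].

[6; 7, 7, 3]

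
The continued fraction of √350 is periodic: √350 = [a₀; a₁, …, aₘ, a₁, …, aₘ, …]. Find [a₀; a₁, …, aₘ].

a₀ = ⌊√350⌋ = 18.
With m₀=0, d₀=1 and mₖ₊₁ = dₖaₖ − mₖ, dₖ₊₁ = (n − mₖ₊₁²)/dₖ, aₖ₊₁ = ⌊(a₀+mₖ₊₁)/dₖ₊₁⌋:
  k=1: m=18, d=26, a=1
  k=2: m=8, d=11, a=2
  k=3: m=14, d=14, a=2
  k=4: m=14, d=11, a=2
  k=5: m=8, d=26, a=1
  k=6: m=18, d=1, a=36
d=1 and a=2a₀=36 at k=6, so the next step gives (m, d) = (18, 26) again — its k=1 value — and the period has length 6.

[18; 1, 2, 2, 2, 1, 36]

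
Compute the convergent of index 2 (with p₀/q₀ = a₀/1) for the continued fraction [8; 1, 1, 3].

Using pₖ = aₖpₖ₋₁ + pₖ₋₂, qₖ = aₖqₖ₋₁ + qₖ₋₂ (with p₋₁=1, p₋₂=0, q₋₁=0, q₋₂=1):
  k=0: a=8, p=8, q=1
  k=1: a=1, p=9, q=1
  k=2: a=1, p=17, q=2

17/2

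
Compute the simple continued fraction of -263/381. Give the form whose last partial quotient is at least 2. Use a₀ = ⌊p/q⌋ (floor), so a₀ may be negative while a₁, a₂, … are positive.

-263 = -1×381 + 118
381 = 3×118 + 27
118 = 4×27 + 10
27 = 2×10 + 7
10 = 1×7 + 3
7 = 2×3 + 1
3 = 3×1 + 0  (stop)
So -263/381 = [-1; 3, 4, 2, 1, 2, 3].

[-1; 3, 4, 2, 1, 2, 3]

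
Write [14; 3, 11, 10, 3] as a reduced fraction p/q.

15226/1063

Using pₖ = aₖpₖ₋₁ + pₖ₋₂ and qₖ = aₖqₖ₋₁ + qₖ₋₂:
  k=0: a=14, p=14, q=1
  k=1: a=3, p=43, q=3
  k=2: a=11, p=487, q=34
  k=3: a=10, p=4913, q=343
  k=4: a=3, p=15226, q=1063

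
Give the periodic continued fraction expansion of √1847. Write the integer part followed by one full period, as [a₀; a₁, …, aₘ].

[42; 1, 41, 1, 84]

a₀ = ⌊√1847⌋ = 42.
With m₀=0, d₀=1 and mₖ₊₁ = dₖaₖ − mₖ, dₖ₊₁ = (n − mₖ₊₁²)/dₖ, aₖ₊₁ = ⌊(a₀+mₖ₊₁)/dₖ₊₁⌋:
  k=1: m=42, d=83, a=1
  k=2: m=41, d=2, a=41
  k=3: m=41, d=83, a=1
  k=4: m=42, d=1, a=84
d=1 and a=2a₀=84 at k=4, so the next step gives (m, d) = (42, 83) again — its k=1 value — and the period has length 4.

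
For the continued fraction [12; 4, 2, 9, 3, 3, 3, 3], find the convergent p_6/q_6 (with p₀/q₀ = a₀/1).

35387/2895

Using pₖ = aₖpₖ₋₁ + pₖ₋₂, qₖ = aₖqₖ₋₁ + qₖ₋₂ (with p₋₁=1, p₋₂=0, q₋₁=0, q₋₂=1):
  k=0: a=12, p=12, q=1
  k=1: a=4, p=49, q=4
  k=2: a=2, p=110, q=9
  k=3: a=9, p=1039, q=85
  k=4: a=3, p=3227, q=264
  k=5: a=3, p=10720, q=877
  k=6: a=3, p=35387, q=2895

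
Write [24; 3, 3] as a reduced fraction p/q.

243/10

Using pₖ = aₖpₖ₋₁ + pₖ₋₂ and qₖ = aₖqₖ₋₁ + qₖ₋₂:
  k=0: a=24, p=24, q=1
  k=1: a=3, p=73, q=3
  k=2: a=3, p=243, q=10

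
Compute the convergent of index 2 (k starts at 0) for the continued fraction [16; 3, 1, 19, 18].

65/4

Using pₖ = aₖpₖ₋₁ + pₖ₋₂, qₖ = aₖqₖ₋₁ + qₖ₋₂ (with p₋₁=1, p₋₂=0, q₋₁=0, q₋₂=1):
  k=0: a=16, p=16, q=1
  k=1: a=3, p=49, q=3
  k=2: a=1, p=65, q=4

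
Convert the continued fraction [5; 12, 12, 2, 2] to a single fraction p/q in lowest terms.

Fold from the inside: start with 2/1.
  2 + 1/2 = 5/2
  12 + 2/5 = 62/5
  12 + 5/62 = 749/62
  5 + 62/749 = 3807/749

3807/749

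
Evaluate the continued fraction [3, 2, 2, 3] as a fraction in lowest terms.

Using pₖ = aₖpₖ₋₁ + pₖ₋₂ and qₖ = aₖqₖ₋₁ + qₖ₋₂:
  k=0: a=3, p=3, q=1
  k=1: a=2, p=7, q=2
  k=2: a=2, p=17, q=5
  k=3: a=3, p=58, q=17

58/17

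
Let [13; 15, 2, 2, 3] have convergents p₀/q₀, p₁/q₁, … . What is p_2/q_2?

405/31

Using pₖ = aₖpₖ₋₁ + pₖ₋₂, qₖ = aₖqₖ₋₁ + qₖ₋₂ (with p₋₁=1, p₋₂=0, q₋₁=0, q₋₂=1):
  k=0: a=13, p=13, q=1
  k=1: a=15, p=196, q=15
  k=2: a=2, p=405, q=31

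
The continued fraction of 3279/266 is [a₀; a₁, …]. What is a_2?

17

3279 = 12·266 + 87   →  a_0 = 12
266 = 3·87 + 5   →  a_1 = 3
87 = 17·5 + 2   →  a_2 = 17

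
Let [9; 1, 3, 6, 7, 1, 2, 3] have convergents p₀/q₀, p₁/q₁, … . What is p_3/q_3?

Using pₖ = aₖpₖ₋₁ + pₖ₋₂, qₖ = aₖqₖ₋₁ + qₖ₋₂ (with p₋₁=1, p₋₂=0, q₋₁=0, q₋₂=1):
  k=0: a=9, p=9, q=1
  k=1: a=1, p=10, q=1
  k=2: a=3, p=39, q=4
  k=3: a=6, p=244, q=25

244/25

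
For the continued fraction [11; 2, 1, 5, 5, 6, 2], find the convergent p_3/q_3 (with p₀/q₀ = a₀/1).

Using pₖ = aₖpₖ₋₁ + pₖ₋₂, qₖ = aₖqₖ₋₁ + qₖ₋₂ (with p₋₁=1, p₋₂=0, q₋₁=0, q₋₂=1):
  k=0: a=11, p=11, q=1
  k=1: a=2, p=23, q=2
  k=2: a=1, p=34, q=3
  k=3: a=5, p=193, q=17

193/17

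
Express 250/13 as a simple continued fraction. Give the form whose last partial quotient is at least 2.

250 = 19*13 + 3
13 = 4*3 + 1
3 = 3*1 + 0  (stop)
So 250/13 = [19; 4, 3].

[19; 4, 3]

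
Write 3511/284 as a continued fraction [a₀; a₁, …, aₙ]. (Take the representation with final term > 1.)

3511 = 12·284 + 103
284 = 2·103 + 78
103 = 1·78 + 25
78 = 3·25 + 3
25 = 8·3 + 1
3 = 3·1 + 0  (stop)
So 3511/284 = [12; 2, 1, 3, 8, 3].

[12; 2, 1, 3, 8, 3]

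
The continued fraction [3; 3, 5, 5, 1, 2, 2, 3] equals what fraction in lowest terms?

7501/2264

Fold from the inside: start with 3/1.
  2 + 1/3 = 7/3
  2 + 3/7 = 17/7
  1 + 7/17 = 24/17
  5 + 17/24 = 137/24
  5 + 24/137 = 709/137
  3 + 137/709 = 2264/709
  3 + 709/2264 = 7501/2264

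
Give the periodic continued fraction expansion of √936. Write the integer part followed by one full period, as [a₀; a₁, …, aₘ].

a₀ = ⌊√936⌋ = 30.
With m₀=0, d₀=1 and mₖ₊₁ = dₖaₖ − mₖ, dₖ₊₁ = (n − mₖ₊₁²)/dₖ, aₖ₊₁ = ⌊(a₀+mₖ₊₁)/dₖ₊₁⌋:
  k=1: m=30, d=36, a=1
  k=2: m=6, d=25, a=1
  k=3: m=19, d=23, a=2
  k=4: m=27, d=9, a=6
  k=5: m=27, d=23, a=2
  k=6: m=19, d=25, a=1
  k=7: m=6, d=36, a=1
  k=8: m=30, d=1, a=60
d=1 and a=2a₀=60 at k=8, so the next step gives (m, d) = (30, 36) again — its k=1 value — and the period has length 8.

[30; 1, 1, 2, 6, 2, 1, 1, 60]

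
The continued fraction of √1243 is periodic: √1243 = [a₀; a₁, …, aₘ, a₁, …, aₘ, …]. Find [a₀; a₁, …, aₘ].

a₀ = ⌊√1243⌋ = 35.
With m₀=0, d₀=1 and mₖ₊₁ = dₖaₖ − mₖ, dₖ₊₁ = (n − mₖ₊₁²)/dₖ, aₖ₊₁ = ⌊(a₀+mₖ₊₁)/dₖ₊₁⌋:
  k=1: m=35, d=18, a=3
  k=2: m=19, d=49, a=1
  k=3: m=30, d=7, a=9
  k=4: m=33, d=22, a=3
  k=5: m=33, d=7, a=9
  k=6: m=30, d=49, a=1
  k=7: m=19, d=18, a=3
  k=8: m=35, d=1, a=70
d=1 and a=2a₀=70 at k=8, so the next step gives (m, d) = (35, 18) again — its k=1 value — and the period has length 8.

[35; 3, 1, 9, 3, 9, 1, 3, 70]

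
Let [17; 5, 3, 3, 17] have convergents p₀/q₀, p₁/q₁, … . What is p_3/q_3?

Using pₖ = aₖpₖ₋₁ + pₖ₋₂, qₖ = aₖqₖ₋₁ + qₖ₋₂ (with p₋₁=1, p₋₂=0, q₋₁=0, q₋₂=1):
  k=0: a=17, p=17, q=1
  k=1: a=5, p=86, q=5
  k=2: a=3, p=275, q=16
  k=3: a=3, p=911, q=53

911/53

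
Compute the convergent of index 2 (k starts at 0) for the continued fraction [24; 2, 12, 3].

612/25

Using pₖ = aₖpₖ₋₁ + pₖ₋₂, qₖ = aₖqₖ₋₁ + qₖ₋₂ (with p₋₁=1, p₋₂=0, q₋₁=0, q₋₂=1):
  k=0: a=24, p=24, q=1
  k=1: a=2, p=49, q=2
  k=2: a=12, p=612, q=25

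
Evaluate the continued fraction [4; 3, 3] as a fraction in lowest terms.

Using pₖ = aₖpₖ₋₁ + pₖ₋₂ and qₖ = aₖqₖ₋₁ + qₖ₋₂:
  k=0: a=4, p=4, q=1
  k=1: a=3, p=13, q=3
  k=2: a=3, p=43, q=10

43/10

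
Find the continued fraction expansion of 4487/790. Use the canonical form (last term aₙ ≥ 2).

4487 = 5×790 + 537
790 = 1×537 + 253
537 = 2×253 + 31
253 = 8×31 + 5
31 = 6×5 + 1
5 = 5×1 + 0  (stop)
So 4487/790 = [5; 1, 2, 8, 6, 5].

[5; 1, 2, 8, 6, 5]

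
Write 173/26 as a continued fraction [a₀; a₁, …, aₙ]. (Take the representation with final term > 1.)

173 = 6·26 + 17
26 = 1·17 + 9
17 = 1·9 + 8
9 = 1·8 + 1
8 = 8·1 + 0  (stop)
So 173/26 = [6; 1, 1, 1, 8].

[6; 1, 1, 1, 8]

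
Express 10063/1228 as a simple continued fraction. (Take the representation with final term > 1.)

10063 = 8·1228 + 239
1228 = 5·239 + 33
239 = 7·33 + 8
33 = 4·8 + 1
8 = 8·1 + 0  (stop)
So 10063/1228 = [8; 5, 7, 4, 8].

[8; 5, 7, 4, 8]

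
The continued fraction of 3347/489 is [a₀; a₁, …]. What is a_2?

3347 = 6·489 + 413   →  a_0 = 6
489 = 1·413 + 76   →  a_1 = 1
413 = 5·76 + 33   →  a_2 = 5

5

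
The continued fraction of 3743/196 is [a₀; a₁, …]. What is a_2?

3743 = 19·196 + 19   →  a_0 = 19
196 = 10·19 + 6   →  a_1 = 10
19 = 3·6 + 1   →  a_2 = 3

3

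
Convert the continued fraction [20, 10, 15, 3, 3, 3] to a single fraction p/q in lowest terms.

Using pₖ = aₖpₖ₋₁ + pₖ₋₂ and qₖ = aₖqₖ₋₁ + qₖ₋₂:
  k=0: a=20, p=20, q=1
  k=1: a=10, p=201, q=10
  k=2: a=15, p=3035, q=151
  k=3: a=3, p=9306, q=463
  k=4: a=3, p=30953, q=1540
  k=5: a=3, p=102165, q=5083

102165/5083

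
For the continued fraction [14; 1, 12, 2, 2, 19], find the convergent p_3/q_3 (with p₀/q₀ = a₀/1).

403/27

Using pₖ = aₖpₖ₋₁ + pₖ₋₂, qₖ = aₖqₖ₋₁ + qₖ₋₂ (with p₋₁=1, p₋₂=0, q₋₁=0, q₋₂=1):
  k=0: a=14, p=14, q=1
  k=1: a=1, p=15, q=1
  k=2: a=12, p=194, q=13
  k=3: a=2, p=403, q=27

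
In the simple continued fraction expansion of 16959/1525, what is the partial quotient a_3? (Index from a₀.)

2

16959 = 11·1525 + 184   →  a_0 = 11
1525 = 8·184 + 53   →  a_1 = 8
184 = 3·53 + 25   →  a_2 = 3
53 = 2·25 + 3   →  a_3 = 2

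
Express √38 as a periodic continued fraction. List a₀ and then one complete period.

[6; 6, 12]

a₀ = ⌊√38⌋ = 6.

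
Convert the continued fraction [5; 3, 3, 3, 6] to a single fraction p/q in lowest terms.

Using pₖ = aₖpₖ₋₁ + pₖ₋₂ and qₖ = aₖqₖ₋₁ + qₖ₋₂:
  k=0: a=5, p=5, q=1
  k=1: a=3, p=16, q=3
  k=2: a=3, p=53, q=10
  k=3: a=3, p=175, q=33
  k=4: a=6, p=1103, q=208

1103/208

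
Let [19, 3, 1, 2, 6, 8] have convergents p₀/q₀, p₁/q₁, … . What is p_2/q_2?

Using pₖ = aₖpₖ₋₁ + pₖ₋₂, qₖ = aₖqₖ₋₁ + qₖ₋₂ (with p₋₁=1, p₋₂=0, q₋₁=0, q₋₂=1):
  k=0: a=19, p=19, q=1
  k=1: a=3, p=58, q=3
  k=2: a=1, p=77, q=4

77/4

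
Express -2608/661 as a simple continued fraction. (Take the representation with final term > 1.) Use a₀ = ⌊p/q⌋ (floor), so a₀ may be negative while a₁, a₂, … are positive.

[-4; 18, 2, 1, 3, 3]

-2608 = -4*661 + 36
661 = 18*36 + 13
36 = 2*13 + 10
13 = 1*10 + 3
10 = 3*3 + 1
3 = 3*1 + 0  (stop)
So -2608/661 = [-4; 18, 2, 1, 3, 3].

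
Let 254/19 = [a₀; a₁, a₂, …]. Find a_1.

254 = 13·19 + 7   →  a_0 = 13
19 = 2·7 + 5   →  a_1 = 2

2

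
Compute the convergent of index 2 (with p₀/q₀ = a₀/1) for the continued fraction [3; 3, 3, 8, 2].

33/10

Using pₖ = aₖpₖ₋₁ + pₖ₋₂, qₖ = aₖqₖ₋₁ + qₖ₋₂ (with p₋₁=1, p₋₂=0, q₋₁=0, q₋₂=1):
  k=0: a=3, p=3, q=1
  k=1: a=3, p=10, q=3
  k=2: a=3, p=33, q=10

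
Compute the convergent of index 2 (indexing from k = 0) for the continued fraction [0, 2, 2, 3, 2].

Using pₖ = aₖpₖ₋₁ + pₖ₋₂, qₖ = aₖqₖ₋₁ + qₖ₋₂ (with p₋₁=1, p₋₂=0, q₋₁=0, q₋₂=1):
  k=0: a=0, p=0, q=1
  k=1: a=2, p=1, q=2
  k=2: a=2, p=2, q=5

2/5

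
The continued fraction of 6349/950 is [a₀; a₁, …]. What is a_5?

6349 = 6·950 + 649   →  a_0 = 6
950 = 1·649 + 301   →  a_1 = 1
649 = 2·301 + 47   →  a_2 = 2
301 = 6·47 + 19   →  a_3 = 6
47 = 2·19 + 9   →  a_4 = 2
19 = 2·9 + 1   →  a_5 = 2

2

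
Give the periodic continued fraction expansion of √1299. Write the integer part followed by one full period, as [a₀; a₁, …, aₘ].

a₀ = ⌊√1299⌋ = 36.
With m₀=0, d₀=1 and mₖ₊₁ = dₖaₖ − mₖ, dₖ₊₁ = (n − mₖ₊₁²)/dₖ, aₖ₊₁ = ⌊(a₀+mₖ₊₁)/dₖ₊₁⌋:
  k=1: m=36, d=3, a=24
  k=2: m=36, d=1, a=72
d=1 and a=2a₀=72 at k=2, so the next step gives (m, d) = (36, 3) again — its k=1 value — and the period has length 2.

[36; 24, 72]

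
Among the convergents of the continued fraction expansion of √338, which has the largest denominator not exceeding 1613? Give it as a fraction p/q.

√338 = [18; 2, 1, 1, 2, 36, …] (period length 5).
Convergents:
  p_0/q_0 = 18/1
  p_1/q_1 = 37/2
  p_2/q_2 = 55/3
  p_3/q_3 = 92/5
  p_4/q_4 = 239/13
  p_5/q_5 = 8696/473
  p_6/q_6 = 17631/959
  p_7/q_7 = 26327/1432
  p_8/q_8 = 43958/2391
q_7 = 1432 ≤ 1613 < 2391 = q_8, so the answer is 26327/1432.

26327/1432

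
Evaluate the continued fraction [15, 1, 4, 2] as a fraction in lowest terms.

Using pₖ = aₖpₖ₋₁ + pₖ₋₂ and qₖ = aₖqₖ₋₁ + qₖ₋₂:
  k=0: a=15, p=15, q=1
  k=1: a=1, p=16, q=1
  k=2: a=4, p=79, q=5
  k=3: a=2, p=174, q=11

174/11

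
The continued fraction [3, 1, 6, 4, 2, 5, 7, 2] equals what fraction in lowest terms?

21007/5440

Using pₖ = aₖpₖ₋₁ + pₖ₋₂ and qₖ = aₖqₖ₋₁ + qₖ₋₂:
  k=0: a=3, p=3, q=1
  k=1: a=1, p=4, q=1
  k=2: a=6, p=27, q=7
  k=3: a=4, p=112, q=29
  k=4: a=2, p=251, q=65
  k=5: a=5, p=1367, q=354
  k=6: a=7, p=9820, q=2543
  k=7: a=2, p=21007, q=5440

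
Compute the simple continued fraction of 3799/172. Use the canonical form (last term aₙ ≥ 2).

3799 = 22×172 + 15
172 = 11×15 + 7
15 = 2×7 + 1
7 = 7×1 + 0  (stop)
So 3799/172 = [22; 11, 2, 7].

[22; 11, 2, 7]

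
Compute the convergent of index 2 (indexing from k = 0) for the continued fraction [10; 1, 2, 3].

Using pₖ = aₖpₖ₋₁ + pₖ₋₂, qₖ = aₖqₖ₋₁ + qₖ₋₂ (with p₋₁=1, p₋₂=0, q₋₁=0, q₋₂=1):
  k=0: a=10, p=10, q=1
  k=1: a=1, p=11, q=1
  k=2: a=2, p=32, q=3

32/3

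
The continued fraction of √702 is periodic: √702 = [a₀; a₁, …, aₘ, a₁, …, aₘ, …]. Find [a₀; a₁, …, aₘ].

a₀ = ⌊√702⌋ = 26.

[26; 2, 52]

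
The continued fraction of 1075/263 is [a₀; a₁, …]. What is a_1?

1075 = 4·263 + 23   →  a_0 = 4
263 = 11·23 + 10   →  a_1 = 11

11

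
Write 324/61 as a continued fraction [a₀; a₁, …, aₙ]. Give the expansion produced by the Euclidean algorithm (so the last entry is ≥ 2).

[5; 3, 4, 1, 3]

324 = 5*61 + 19
61 = 3*19 + 4
19 = 4*4 + 3
4 = 1*3 + 1
3 = 3*1 + 0  (stop)
So 324/61 = [5; 3, 4, 1, 3].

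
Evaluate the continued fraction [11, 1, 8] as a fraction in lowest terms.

Using pₖ = aₖpₖ₋₁ + pₖ₋₂ and qₖ = aₖqₖ₋₁ + qₖ₋₂:
  k=0: a=11, p=11, q=1
  k=1: a=1, p=12, q=1
  k=2: a=8, p=107, q=9

107/9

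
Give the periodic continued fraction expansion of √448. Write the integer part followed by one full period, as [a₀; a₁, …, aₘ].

[21; 6, 42]

a₀ = ⌊√448⌋ = 21.
With m₀=0, d₀=1 and mₖ₊₁ = dₖaₖ − mₖ, dₖ₊₁ = (n − mₖ₊₁²)/dₖ, aₖ₊₁ = ⌊(a₀+mₖ₊₁)/dₖ₊₁⌋:
  k=1: m=21, d=7, a=6
  k=2: m=21, d=1, a=42
d=1 and a=2a₀=42 at k=2, so the next step gives (m, d) = (21, 7) again — its k=1 value — and the period has length 2.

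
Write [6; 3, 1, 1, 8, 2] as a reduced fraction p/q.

798/127

Fold from the inside: start with 2/1.
  8 + 1/2 = 17/2
  1 + 2/17 = 19/17
  1 + 17/19 = 36/19
  3 + 19/36 = 127/36
  6 + 36/127 = 798/127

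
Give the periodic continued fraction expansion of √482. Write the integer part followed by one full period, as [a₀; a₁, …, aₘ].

[21; 1, 20, 1, 42]

a₀ = ⌊√482⌋ = 21.
With m₀=0, d₀=1 and mₖ₊₁ = dₖaₖ − mₖ, dₖ₊₁ = (n − mₖ₊₁²)/dₖ, aₖ₊₁ = ⌊(a₀+mₖ₊₁)/dₖ₊₁⌋:
  k=1: m=21, d=41, a=1
  k=2: m=20, d=2, a=20
  k=3: m=20, d=41, a=1
  k=4: m=21, d=1, a=42
d=1 and a=2a₀=42 at k=4, so the next step gives (m, d) = (21, 41) again — its k=1 value — and the period has length 4.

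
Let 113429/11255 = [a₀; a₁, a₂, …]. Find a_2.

113429 = 10·11255 + 879   →  a_0 = 10
11255 = 12·879 + 707   →  a_1 = 12
879 = 1·707 + 172   →  a_2 = 1

1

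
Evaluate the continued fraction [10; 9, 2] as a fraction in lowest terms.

Using pₖ = aₖpₖ₋₁ + pₖ₋₂ and qₖ = aₖqₖ₋₁ + qₖ₋₂:
  k=0: a=10, p=10, q=1
  k=1: a=9, p=91, q=9
  k=2: a=2, p=192, q=19

192/19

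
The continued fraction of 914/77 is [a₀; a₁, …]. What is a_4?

914 = 11·77 + 67   →  a_0 = 11
77 = 1·67 + 10   →  a_1 = 1
67 = 6·10 + 7   →  a_2 = 6
10 = 1·7 + 3   →  a_3 = 1
7 = 2·3 + 1   →  a_4 = 2

2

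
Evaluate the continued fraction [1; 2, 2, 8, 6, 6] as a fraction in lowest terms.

2225/1584

Using pₖ = aₖpₖ₋₁ + pₖ₋₂ and qₖ = aₖqₖ₋₁ + qₖ₋₂:
  k=0: a=1, p=1, q=1
  k=1: a=2, p=3, q=2
  k=2: a=2, p=7, q=5
  k=3: a=8, p=59, q=42
  k=4: a=6, p=361, q=257
  k=5: a=6, p=2225, q=1584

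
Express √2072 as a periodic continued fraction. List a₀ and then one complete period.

[45; 1, 1, 12, 1, 1, 90]

a₀ = ⌊√2072⌋ = 45.
With m₀=0, d₀=1 and mₖ₊₁ = dₖaₖ − mₖ, dₖ₊₁ = (n − mₖ₊₁²)/dₖ, aₖ₊₁ = ⌊(a₀+mₖ₊₁)/dₖ₊₁⌋:
  k=1: m=45, d=47, a=1
  k=2: m=2, d=44, a=1
  k=3: m=42, d=7, a=12
  k=4: m=42, d=44, a=1
  k=5: m=2, d=47, a=1
  k=6: m=45, d=1, a=90
d=1 and a=2a₀=90 at k=6, so the next step gives (m, d) = (45, 47) again — its k=1 value — and the period has length 6.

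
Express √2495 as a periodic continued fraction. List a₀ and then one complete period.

a₀ = ⌊√2495⌋ = 49.
With m₀=0, d₀=1 and mₖ₊₁ = dₖaₖ − mₖ, dₖ₊₁ = (n − mₖ₊₁²)/dₖ, aₖ₊₁ = ⌊(a₀+mₖ₊₁)/dₖ₊₁⌋:
  k=1: m=49, d=94, a=1
  k=2: m=45, d=5, a=18
  k=3: m=45, d=94, a=1
  k=4: m=49, d=1, a=98
d=1 and a=2a₀=98 at k=4, so the next step gives (m, d) = (49, 94) again — its k=1 value — and the period has length 4.

[49; 1, 18, 1, 98]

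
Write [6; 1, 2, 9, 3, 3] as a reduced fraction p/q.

Using pₖ = aₖpₖ₋₁ + pₖ₋₂ and qₖ = aₖqₖ₋₁ + qₖ₋₂:
  k=0: a=6, p=6, q=1
  k=1: a=1, p=7, q=1
  k=2: a=2, p=20, q=3
  k=3: a=9, p=187, q=28
  k=4: a=3, p=581, q=87
  k=5: a=3, p=1930, q=289

1930/289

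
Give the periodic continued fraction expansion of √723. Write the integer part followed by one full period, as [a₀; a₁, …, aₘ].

a₀ = ⌊√723⌋ = 26.
With m₀=0, d₀=1 and mₖ₊₁ = dₖaₖ − mₖ, dₖ₊₁ = (n − mₖ₊₁²)/dₖ, aₖ₊₁ = ⌊(a₀+mₖ₊₁)/dₖ₊₁⌋:
  k=1: m=26, d=47, a=1
  k=2: m=21, d=6, a=7
  k=3: m=21, d=47, a=1
  k=4: m=26, d=1, a=52
d=1 and a=2a₀=52 at k=4, so the next step gives (m, d) = (26, 47) again — its k=1 value — and the period has length 4.

[26; 1, 7, 1, 52]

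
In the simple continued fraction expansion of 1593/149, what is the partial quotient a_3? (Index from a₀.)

1593 = 10·149 + 103   →  a_0 = 10
149 = 1·103 + 46   →  a_1 = 1
103 = 2·46 + 11   →  a_2 = 2
46 = 4·11 + 2   →  a_3 = 4

4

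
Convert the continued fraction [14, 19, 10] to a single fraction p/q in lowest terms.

Using pₖ = aₖpₖ₋₁ + pₖ₋₂ and qₖ = aₖqₖ₋₁ + qₖ₋₂:
  k=0: a=14, p=14, q=1
  k=1: a=19, p=267, q=19
  k=2: a=10, p=2684, q=191

2684/191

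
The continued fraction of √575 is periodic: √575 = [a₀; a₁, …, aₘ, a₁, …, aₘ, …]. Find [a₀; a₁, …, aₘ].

[23; 1, 46]

a₀ = ⌊√575⌋ = 23.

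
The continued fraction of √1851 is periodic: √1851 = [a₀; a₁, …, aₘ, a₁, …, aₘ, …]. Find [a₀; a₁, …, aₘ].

a₀ = ⌊√1851⌋ = 43.
With m₀=0, d₀=1 and mₖ₊₁ = dₖaₖ − mₖ, dₖ₊₁ = (n − mₖ₊₁²)/dₖ, aₖ₊₁ = ⌊(a₀+mₖ₊₁)/dₖ₊₁⌋:
  k=1: m=43, d=2, a=43
  k=2: m=43, d=1, a=86
d=1 and a=2a₀=86 at k=2, so the next step gives (m, d) = (43, 2) again — its k=1 value — and the period has length 2.

[43; 43, 86]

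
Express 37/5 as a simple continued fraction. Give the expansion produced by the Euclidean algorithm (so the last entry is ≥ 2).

[7; 2, 2]

37 = 7·5 + 2
5 = 2·2 + 1
2 = 2·1 + 0  (stop)
So 37/5 = [7; 2, 2].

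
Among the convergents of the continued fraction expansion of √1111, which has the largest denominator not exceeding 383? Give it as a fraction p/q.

√1111 = [33; 3, 66, …] (period length 2).
Convergents:
  p_0/q_0 = 33/1
  p_1/q_1 = 100/3
  p_2/q_2 = 6633/199
  p_3/q_3 = 19999/600
q_2 = 199 ≤ 383 < 600 = q_3, so the answer is 6633/199.

6633/199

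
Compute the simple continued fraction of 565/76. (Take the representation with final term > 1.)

565 = 7·76 + 33
76 = 2·33 + 10
33 = 3·10 + 3
10 = 3·3 + 1
3 = 3·1 + 0  (stop)
So 565/76 = [7; 2, 3, 3, 3].

[7; 2, 3, 3, 3]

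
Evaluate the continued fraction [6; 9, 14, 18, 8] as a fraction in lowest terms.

Fold from the inside: start with 8/1.
  18 + 1/8 = 145/8
  14 + 8/145 = 2038/145
  9 + 145/2038 = 18487/2038
  6 + 2038/18487 = 112960/18487

112960/18487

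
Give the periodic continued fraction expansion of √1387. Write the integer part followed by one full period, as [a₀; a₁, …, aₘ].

[37; 4, 8, 37, 8, 4, 74]

a₀ = ⌊√1387⌋ = 37.
With m₀=0, d₀=1 and mₖ₊₁ = dₖaₖ − mₖ, dₖ₊₁ = (n − mₖ₊₁²)/dₖ, aₖ₊₁ = ⌊(a₀+mₖ₊₁)/dₖ₊₁⌋:
  k=1: m=37, d=18, a=4
  k=2: m=35, d=9, a=8
  k=3: m=37, d=2, a=37
  k=4: m=37, d=9, a=8
  k=5: m=35, d=18, a=4
  k=6: m=37, d=1, a=74
d=1 and a=2a₀=74 at k=6, so the next step gives (m, d) = (37, 18) again — its k=1 value — and the period has length 6.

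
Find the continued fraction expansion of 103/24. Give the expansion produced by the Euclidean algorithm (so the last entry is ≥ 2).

[4; 3, 2, 3]

103 = 4·24 + 7
24 = 3·7 + 3
7 = 2·3 + 1
3 = 3·1 + 0  (stop)
So 103/24 = [4; 3, 2, 3].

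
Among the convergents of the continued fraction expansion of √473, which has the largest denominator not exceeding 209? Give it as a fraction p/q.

√473 = [21; 1, 2, 1, 42, …] (period length 4).
Convergents:
  p_0/q_0 = 21/1
  p_1/q_1 = 22/1
  p_2/q_2 = 65/3
  p_3/q_3 = 87/4
  p_4/q_4 = 3719/171
  p_5/q_5 = 3806/175
  p_6/q_6 = 11331/521
q_5 = 175 ≤ 209 < 521 = q_6, so the answer is 3806/175.

3806/175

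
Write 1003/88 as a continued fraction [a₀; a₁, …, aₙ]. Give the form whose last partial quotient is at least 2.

[11; 2, 1, 1, 17]

1003 = 11*88 + 35
88 = 2*35 + 18
35 = 1*18 + 17
18 = 1*17 + 1
17 = 17*1 + 0  (stop)
So 1003/88 = [11; 2, 1, 1, 17].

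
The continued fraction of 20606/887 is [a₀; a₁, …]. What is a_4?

20606 = 23·887 + 205   →  a_0 = 23
887 = 4·205 + 67   →  a_1 = 4
205 = 3·67 + 4   →  a_2 = 3
67 = 16·4 + 3   →  a_3 = 16
4 = 1·3 + 1   →  a_4 = 1

1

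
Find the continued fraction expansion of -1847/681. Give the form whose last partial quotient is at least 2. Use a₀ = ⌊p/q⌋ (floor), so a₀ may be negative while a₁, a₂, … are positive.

[-3; 3, 2, 9, 3, 3]

-1847 = -3*681 + 196
681 = 3*196 + 93
196 = 2*93 + 10
93 = 9*10 + 3
10 = 3*3 + 1
3 = 3*1 + 0  (stop)
So -1847/681 = [-3; 3, 2, 9, 3, 3].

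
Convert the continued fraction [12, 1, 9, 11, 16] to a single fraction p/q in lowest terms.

23041/1786

Fold from the inside: start with 16/1.
  11 + 1/16 = 177/16
  9 + 16/177 = 1609/177
  1 + 177/1609 = 1786/1609
  12 + 1609/1786 = 23041/1786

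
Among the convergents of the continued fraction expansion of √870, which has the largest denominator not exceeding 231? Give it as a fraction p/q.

√870 = [29; 2, 58, …] (period length 2).
Convergents:
  p_0/q_0 = 29/1
  p_1/q_1 = 59/2
  p_2/q_2 = 3451/117
  p_3/q_3 = 6961/236
q_2 = 117 ≤ 231 < 236 = q_3, so the answer is 3451/117.

3451/117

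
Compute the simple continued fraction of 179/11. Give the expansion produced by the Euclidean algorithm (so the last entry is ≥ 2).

[16; 3, 1, 2]

179 = 16·11 + 3
11 = 3·3 + 2
3 = 1·2 + 1
2 = 2·1 + 0  (stop)
So 179/11 = [16; 3, 1, 2].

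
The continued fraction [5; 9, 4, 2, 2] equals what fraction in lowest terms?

Fold from the inside: start with 2/1.
  2 + 1/2 = 5/2
  4 + 2/5 = 22/5
  9 + 5/22 = 203/22
  5 + 22/203 = 1037/203

1037/203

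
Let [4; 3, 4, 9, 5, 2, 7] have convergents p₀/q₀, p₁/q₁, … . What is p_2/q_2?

56/13

Using pₖ = aₖpₖ₋₁ + pₖ₋₂, qₖ = aₖqₖ₋₁ + qₖ₋₂ (with p₋₁=1, p₋₂=0, q₋₁=0, q₋₂=1):
  k=0: a=4, p=4, q=1
  k=1: a=3, p=13, q=3
  k=2: a=4, p=56, q=13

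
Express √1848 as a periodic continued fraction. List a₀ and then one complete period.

[42; 1, 84]

a₀ = ⌊√1848⌋ = 42.
With m₀=0, d₀=1 and mₖ₊₁ = dₖaₖ − mₖ, dₖ₊₁ = (n − mₖ₊₁²)/dₖ, aₖ₊₁ = ⌊(a₀+mₖ₊₁)/dₖ₊₁⌋:
  k=1: m=42, d=84, a=1
  k=2: m=42, d=1, a=84
d=1 and a=2a₀=84 at k=2, so the next step gives (m, d) = (42, 84) again — its k=1 value — and the period has length 2.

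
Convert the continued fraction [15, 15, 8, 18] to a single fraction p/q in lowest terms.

Using pₖ = aₖpₖ₋₁ + pₖ₋₂ and qₖ = aₖqₖ₋₁ + qₖ₋₂:
  k=0: a=15, p=15, q=1
  k=1: a=15, p=226, q=15
  k=2: a=8, p=1823, q=121
  k=3: a=18, p=33040, q=2193

33040/2193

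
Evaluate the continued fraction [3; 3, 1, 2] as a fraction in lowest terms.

Using pₖ = aₖpₖ₋₁ + pₖ₋₂ and qₖ = aₖqₖ₋₁ + qₖ₋₂:
  k=0: a=3, p=3, q=1
  k=1: a=3, p=10, q=3
  k=2: a=1, p=13, q=4
  k=3: a=2, p=36, q=11

36/11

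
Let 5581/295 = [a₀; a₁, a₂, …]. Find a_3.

3

5581 = 18·295 + 271   →  a_0 = 18
295 = 1·271 + 24   →  a_1 = 1
271 = 11·24 + 7   →  a_2 = 11
24 = 3·7 + 3   →  a_3 = 3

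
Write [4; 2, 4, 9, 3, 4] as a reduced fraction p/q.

4957/1115

Using pₖ = aₖpₖ₋₁ + pₖ₋₂ and qₖ = aₖqₖ₋₁ + qₖ₋₂:
  k=0: a=4, p=4, q=1
  k=1: a=2, p=9, q=2
  k=2: a=4, p=40, q=9
  k=3: a=9, p=369, q=83
  k=4: a=3, p=1147, q=258
  k=5: a=4, p=4957, q=1115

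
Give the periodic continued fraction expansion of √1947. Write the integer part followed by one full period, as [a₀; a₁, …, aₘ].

a₀ = ⌊√1947⌋ = 44.
With m₀=0, d₀=1 and mₖ₊₁ = dₖaₖ − mₖ, dₖ₊₁ = (n − mₖ₊₁²)/dₖ, aₖ₊₁ = ⌊(a₀+mₖ₊₁)/dₖ₊₁⌋:
  k=1: m=44, d=11, a=8
  k=2: m=44, d=1, a=88
d=1 and a=2a₀=88 at k=2, so the next step gives (m, d) = (44, 11) again — its k=1 value — and the period has length 2.

[44; 8, 88]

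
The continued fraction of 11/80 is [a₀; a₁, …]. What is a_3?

11 = 0·80 + 11   →  a_0 = 0
80 = 7·11 + 3   →  a_1 = 7
11 = 3·3 + 2   →  a_2 = 3
3 = 1·2 + 1   →  a_3 = 1

1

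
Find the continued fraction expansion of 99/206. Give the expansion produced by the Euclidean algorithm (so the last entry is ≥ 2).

[0; 2, 12, 2, 1, 2]

99 = 0*206 + 99
206 = 2*99 + 8
99 = 12*8 + 3
8 = 2*3 + 2
3 = 1*2 + 1
2 = 2*1 + 0  (stop)
So 99/206 = [0; 2, 12, 2, 1, 2].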